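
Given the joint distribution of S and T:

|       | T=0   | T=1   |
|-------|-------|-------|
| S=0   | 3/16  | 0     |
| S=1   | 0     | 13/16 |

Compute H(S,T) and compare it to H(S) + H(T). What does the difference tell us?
Marginal P(S) (row sums):
  P(S=0) = 3/16 + 0 = 3/16
  P(S=1) = 0 + 13/16 = 13/16
Marginal P(T) (column sums):
  P(T=0) = 3/16 + 0 = 3/16
  P(T=1) = 0 + 13/16 = 13/16

H(S,T) = -[(3/16)·log₂(3/16) + (13/16)·log₂(13/16)]
  = 0.4528 + 0.2434
  = 0.6962 bits
H(S) = -[(3/16)·log₂(3/16) + (13/16)·log₂(13/16)]
  = 0.4528 + 0.2434
  = 0.6962 bits
H(T) = -[(3/16)·log₂(3/16) + (13/16)·log₂(13/16)]
  = 0.4528 + 0.2434
  = 0.6962 bits

H(S) + H(T) = 0.6962 + 0.6962 = 1.3924 bits
Difference: H(S) + H(T) - H(S,T) = 1.3924 - 0.6962 = 0.6962 bits = I(S;T)

The difference is the mutual information; it is positive here, so S and T are dependent (knowing one reduces uncertainty about the other by 0.6962 bits).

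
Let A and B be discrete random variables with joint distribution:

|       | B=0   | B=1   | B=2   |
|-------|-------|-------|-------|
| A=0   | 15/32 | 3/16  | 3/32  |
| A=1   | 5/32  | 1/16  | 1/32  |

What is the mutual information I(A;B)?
Marginal P(A) (row sums):
  P(A=0) = 15/32 + 3/16 + 3/32 = 3/4
  P(A=1) = 5/32 + 1/16 + 1/32 = 1/4
Marginal P(B) (column sums):
  P(B=0) = 15/32 + 5/32 = 5/8
  P(B=1) = 3/16 + 1/16 = 1/4
  P(B=2) = 3/32 + 1/32 = 1/8

H(A) = -[(3/4)·log₂(3/4) + (1/4)·log₂(1/4)]
  = 0.3113 + 0.5000
  = 0.8113 bits
H(B) = -[(5/8)·log₂(5/8) + (1/4)·log₂(1/4) + (1/8)·log₂(1/8)]
  = 0.4238 + 0.5000 + 0.3750
  = 1.2988 bits
H(A,B) = -[(15/32)·log₂(15/32) + (3/16)·log₂(3/16) + (3/32)·log₂(3/32) + (5/32)·log₂(5/32) + (1/16)·log₂(1/16) + (1/32)·log₂(1/32)]
  = 0.5124 + 0.4528 + 0.3202 + 0.4184 + 0.2500 + 0.1563
  = 2.1101 bits

I(A;B) = H(A) + H(B) - H(A,B)
  = 0.8113 + 1.2988 - 2.1101
  = 0.0000 bits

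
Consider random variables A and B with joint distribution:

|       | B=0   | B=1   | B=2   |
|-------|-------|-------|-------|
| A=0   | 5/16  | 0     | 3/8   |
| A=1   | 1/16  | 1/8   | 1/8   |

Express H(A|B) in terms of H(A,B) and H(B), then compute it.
H(A|B) = H(A,B) - H(B)

Marginal P(B) (column sums):
  P(B=0) = 5/16 + 1/16 = 3/8
  P(B=1) = 0 + 1/8 = 1/8
  P(B=2) = 3/8 + 1/8 = 1/2

H(A,B) = -[(5/16)·log₂(5/16) + (3/8)·log₂(3/8) + (1/16)·log₂(1/16) + (1/8)·log₂(1/8) + (1/8)·log₂(1/8)]
  = 0.5244 + 0.5306 + 0.2500 + 0.3750 + 0.3750
  = 2.0550 bits
H(B) = -[(3/8)·log₂(3/8) + (1/8)·log₂(1/8) + (1/2)·log₂(1/2)]
  = 0.5306 + 0.3750 + 0.5000
  = 1.4056 bits

H(A|B) = 2.0550 - 1.4056 = 0.6494 bits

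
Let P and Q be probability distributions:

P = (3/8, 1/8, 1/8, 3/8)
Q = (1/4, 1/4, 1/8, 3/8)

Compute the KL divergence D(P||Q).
D(P||Q) = Σ P(i) log₂(P(i)/Q(i))
  i=0: (3/8) × log₂((3/8)/(1/4)) = (3/8) × log₂(3/2) = 0.2194
  i=1: (1/8) × log₂((1/8)/(1/4)) = (1/8) × log₂(1/2) = -0.1250
  i=2: (1/8) × log₂((1/8)/(1/8)) = (1/8) × log₂(1) = 0.0000
  i=3: (3/8) × log₂((3/8)/(3/8)) = (3/8) × log₂(1) = 0.0000
D(P||Q) = 0.2194 - 0.1250 + 0.0000 + 0.0000
  = 0.0944 bits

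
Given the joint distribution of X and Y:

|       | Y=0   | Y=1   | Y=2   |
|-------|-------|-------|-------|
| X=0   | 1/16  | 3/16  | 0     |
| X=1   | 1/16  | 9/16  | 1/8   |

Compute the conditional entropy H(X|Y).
Marginal P(Y) (column sums):
  P(Y=0) = 1/16 + 1/16 = 1/8
  P(Y=1) = 3/16 + 9/16 = 3/4
  P(Y=2) = 0 + 1/8 = 1/8

H(X|Y) = -Σ P(X,Y)·log₂ P(X|Y), where P(X|Y) = P(X,Y) / P(Y)
  (cells with P(X,Y) = 0 contribute 0)
  (X=0,Y=0): P(X|Y) = (1/16)/(1/8) = 1/2;  -(1/16)·log₂(1/2) = 0.0625
  (X=0,Y=1): P(X|Y) = (3/16)/(3/4) = 1/4;  -(3/16)·log₂(1/4) = 0.3750
  (X=1,Y=0): P(X|Y) = (1/16)/(1/8) = 1/2;  -(1/16)·log₂(1/2) = 0.0625
  (X=1,Y=1): P(X|Y) = (9/16)/(3/4) = 3/4;  -(9/16)·log₂(3/4) = 0.2335
  (X=1,Y=2): P(X|Y) = (1/8)/(1/8) = 1;  -(1/8)·log₂(1) = 0.0000
H(X|Y) = 0.0625 + 0.3750 + 0.0625 + 0.2335 + 0.0000
  = 0.7335 bits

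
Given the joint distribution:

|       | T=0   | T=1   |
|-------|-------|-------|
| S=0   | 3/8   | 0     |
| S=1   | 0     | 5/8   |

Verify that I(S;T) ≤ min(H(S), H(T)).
Marginal P(S) (row sums):
  P(S=0) = 3/8 + 0 = 3/8
  P(S=1) = 0 + 5/8 = 5/8
Marginal P(T) (column sums):
  P(T=0) = 3/8 + 0 = 3/8
  P(T=1) = 0 + 5/8 = 5/8

H(S) = -[(3/8)·log₂(3/8) + (5/8)·log₂(5/8)]
  = 0.5306 + 0.4238
  = 0.9544 bits
H(T) = -[(3/8)·log₂(3/8) + (5/8)·log₂(5/8)]
  = 0.5306 + 0.4238
  = 0.9544 bits
H(S,T) = -[(3/8)·log₂(3/8) + (5/8)·log₂(5/8)]
  = 0.5306 + 0.4238
  = 0.9544 bits

I(S;T) = H(S) + H(T) - H(S,T)
  = 0.9544 + 0.9544 - 0.9544
  = 0.9544 bits

min(H(S), H(T)) = min(0.9544, 0.9544) = 0.9544 bits
Since 0.9544 ≤ 0.9544, the bound is satisfied ✓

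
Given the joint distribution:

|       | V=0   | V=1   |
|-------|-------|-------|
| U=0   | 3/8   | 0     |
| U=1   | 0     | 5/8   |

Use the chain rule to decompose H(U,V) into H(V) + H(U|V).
By the chain rule: H(U,V) = H(V) + H(U|V)

Marginal P(V) (column sums):
  P(V=0) = 3/8 + 0 = 3/8
  P(V=1) = 0 + 5/8 = 5/8
H(V) = -[(3/8)·log₂(3/8) + (5/8)·log₂(5/8)]
  = 0.5306 + 0.4238
  = 0.9544 bits
H(U|V) = -Σ P(U,V)·log₂ P(U|V), where P(U|V) = P(U,V) / P(V)
  (cells with P(U,V) = 0 contribute 0)
  (U=0,V=0): P(U|V) = (3/8)/(3/8) = 1;  -(3/8)·log₂(1) = 0.0000
  (U=1,V=1): P(U|V) = (5/8)/(5/8) = 1;  -(5/8)·log₂(1) = 0.0000
H(U|V) = 0.0000 + 0.0000
  = 0.0000 bits

H(U,V) = H(V) + H(U|V) = 0.9544 + 0.0000 = 0.9544 bits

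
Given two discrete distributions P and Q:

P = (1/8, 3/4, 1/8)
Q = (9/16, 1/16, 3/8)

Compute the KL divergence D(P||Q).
D(P||Q) = Σ P(i) log₂(P(i)/Q(i))
  i=0: (1/8) × log₂((1/8)/(9/16)) = (1/8) × log₂(2/9) = -0.2712
  i=1: (3/4) × log₂((3/4)/(1/16)) = (3/4) × log₂(12) = 2.6887
  i=2: (1/8) × log₂((1/8)/(3/8)) = (1/8) × log₂(1/3) = -0.1981
D(P||Q) = -0.2712 + 2.6887 - 0.1981
  = 2.2194 bits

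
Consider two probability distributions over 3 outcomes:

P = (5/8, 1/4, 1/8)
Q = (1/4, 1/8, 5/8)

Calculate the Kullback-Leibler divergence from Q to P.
D(P||Q) = Σ P(i) log₂(P(i)/Q(i))
  i=0: (5/8) × log₂((5/8)/(1/4)) = (5/8) × log₂(5/2) = 0.8262
  i=1: (1/4) × log₂((1/4)/(1/8)) = (1/4) × log₂(2) = 0.2500
  i=2: (1/8) × log₂((1/8)/(5/8)) = (1/8) × log₂(1/5) = -0.2902
D(P||Q) = 0.8262 + 0.2500 - 0.2902
  = 0.7860 bits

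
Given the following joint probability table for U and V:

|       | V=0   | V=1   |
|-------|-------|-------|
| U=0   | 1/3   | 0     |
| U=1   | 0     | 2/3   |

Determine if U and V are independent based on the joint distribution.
Marginal P(U) (row sums):
  P(U=0) = 1/3 + 0 = 1/3
  P(U=1) = 0 + 2/3 = 2/3
Marginal P(V) (column sums):
  P(V=0) = 1/3 + 0 = 1/3
  P(V=1) = 0 + 2/3 = 2/3

U and V are independent iff P(U=i,V=j) = P(U=i)·P(V=j) for every cell.
  P(U=0)·P(V=0) = 1/3 × 1/3 = 1/9, but P(U=0,V=0) = 1/3 ✗

No, U and V are not independent. Quantitatively, I(U;V) > 0:

H(U) = -[(1/3)·log₂(1/3) + (2/3)·log₂(2/3)]
  = 0.5283 + 0.3900
  = 0.9183 bits
H(V) = -[(1/3)·log₂(1/3) + (2/3)·log₂(2/3)]
  = 0.5283 + 0.3900
  = 0.9183 bits
H(U,V) = -[(1/3)·log₂(1/3) + (2/3)·log₂(2/3)]
  = 0.5283 + 0.3900
  = 0.9183 bits
I(U;V) = H(U) + H(V) - H(U,V) = 0.9183 + 0.9183 - 0.9183 = 0.9183 bits > 0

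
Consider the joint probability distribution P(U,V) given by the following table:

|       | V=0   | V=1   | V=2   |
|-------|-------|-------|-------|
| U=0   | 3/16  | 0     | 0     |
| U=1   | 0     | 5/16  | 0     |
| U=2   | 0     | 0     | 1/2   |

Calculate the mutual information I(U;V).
Marginal P(U) (row sums):
  P(U=0) = 3/16 + 0 + 0 = 3/16
  P(U=1) = 0 + 5/16 + 0 = 5/16
  P(U=2) = 0 + 0 + 1/2 = 1/2
Marginal P(V) (column sums):
  P(V=0) = 3/16 + 0 + 0 = 3/16
  P(V=1) = 0 + 5/16 + 0 = 5/16
  P(V=2) = 0 + 0 + 1/2 = 1/2

H(U) = -[(3/16)·log₂(3/16) + (5/16)·log₂(5/16) + (1/2)·log₂(1/2)]
  = 0.4528 + 0.5244 + 0.5000
  = 1.4772 bits
H(V) = -[(3/16)·log₂(3/16) + (5/16)·log₂(5/16) + (1/2)·log₂(1/2)]
  = 0.4528 + 0.5244 + 0.5000
  = 1.4772 bits
H(U,V) = -[(3/16)·log₂(3/16) + (5/16)·log₂(5/16) + (1/2)·log₂(1/2)]
  = 0.4528 + 0.5244 + 0.5000
  = 1.4772 bits

I(U;V) = H(U) + H(V) - H(U,V)
  = 1.4772 + 1.4772 - 1.4772
  = 1.4772 bits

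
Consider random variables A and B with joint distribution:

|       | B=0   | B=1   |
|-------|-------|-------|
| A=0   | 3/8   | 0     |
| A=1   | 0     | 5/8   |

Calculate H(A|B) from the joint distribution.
Marginal P(B) (column sums):
  P(B=0) = 3/8 + 0 = 3/8
  P(B=1) = 0 + 5/8 = 5/8

H(A|B) = -Σ P(A,B)·log₂ P(A|B), where P(A|B) = P(A,B) / P(B)
  (cells with P(A,B) = 0 contribute 0)
  (A=0,B=0): P(A|B) = (3/8)/(3/8) = 1;  -(3/8)·log₂(1) = 0.0000
  (A=1,B=1): P(A|B) = (5/8)/(5/8) = 1;  -(5/8)·log₂(1) = 0.0000
H(A|B) = 0.0000 + 0.0000
  = 0.0000 bits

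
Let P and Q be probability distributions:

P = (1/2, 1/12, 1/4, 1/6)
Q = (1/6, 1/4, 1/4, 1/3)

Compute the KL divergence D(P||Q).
D(P||Q) = Σ P(i) log₂(P(i)/Q(i))
  i=0: (1/2) × log₂((1/2)/(1/6)) = (1/2) × log₂(3) = 0.7925
  i=1: (1/12) × log₂((1/12)/(1/4)) = (1/12) × log₂(1/3) = -0.1321
  i=2: (1/4) × log₂((1/4)/(1/4)) = (1/4) × log₂(1) = 0.0000
  i=3: (1/6) × log₂((1/6)/(1/3)) = (1/6) × log₂(1/2) = -0.1667
D(P||Q) = 0.7925 - 0.1321 + 0.0000 - 0.1667
  = 0.4937 bits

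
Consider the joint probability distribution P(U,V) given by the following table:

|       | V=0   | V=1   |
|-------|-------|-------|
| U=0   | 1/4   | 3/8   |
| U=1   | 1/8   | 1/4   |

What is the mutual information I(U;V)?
Marginal P(U) (row sums):
  P(U=0) = 1/4 + 3/8 = 5/8
  P(U=1) = 1/8 + 1/4 = 3/8
Marginal P(V) (column sums):
  P(V=0) = 1/4 + 1/8 = 3/8
  P(V=1) = 3/8 + 1/4 = 5/8

H(U) = -[(5/8)·log₂(5/8) + (3/8)·log₂(3/8)]
  = 0.4238 + 0.5306
  = 0.9544 bits
H(V) = -[(3/8)·log₂(3/8) + (5/8)·log₂(5/8)]
  = 0.5306 + 0.4238
  = 0.9544 bits
H(U,V) = -[(1/4)·log₂(1/4) + (3/8)·log₂(3/8) + (1/8)·log₂(1/8) + (1/4)·log₂(1/4)]
  = 0.5000 + 0.5306 + 0.3750 + 0.5000
  = 1.9056 bits

I(U;V) = H(U) + H(V) - H(U,V)
  = 0.9544 + 0.9544 - 1.9056
  = 0.0032 bits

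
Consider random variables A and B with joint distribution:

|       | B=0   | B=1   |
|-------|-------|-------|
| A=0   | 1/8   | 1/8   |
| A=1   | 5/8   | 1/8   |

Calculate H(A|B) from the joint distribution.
Marginal P(B) (column sums):
  P(B=0) = 1/8 + 5/8 = 3/4
  P(B=1) = 1/8 + 1/8 = 1/4

H(A|B) = -Σ P(A,B)·log₂ P(A|B), where P(A|B) = P(A,B) / P(B)
  (A=0,B=0): P(A|B) = (1/8)/(3/4) = 1/6;  -(1/8)·log₂(1/6) = 0.3231
  (A=0,B=1): P(A|B) = (1/8)/(1/4) = 1/2;  -(1/8)·log₂(1/2) = 0.1250
  (A=1,B=0): P(A|B) = (5/8)/(3/4) = 5/6;  -(5/8)·log₂(5/6) = 0.1644
  (A=1,B=1): P(A|B) = (1/8)/(1/4) = 1/2;  -(1/8)·log₂(1/2) = 0.1250
H(A|B) = 0.3231 + 0.1250 + 0.1644 + 0.1250
  = 0.7375 bits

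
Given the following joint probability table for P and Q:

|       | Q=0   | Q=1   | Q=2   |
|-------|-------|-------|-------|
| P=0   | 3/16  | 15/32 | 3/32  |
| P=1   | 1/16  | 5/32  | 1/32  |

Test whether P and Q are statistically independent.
Marginal P(P) (row sums):
  P(P=0) = 3/16 + 15/32 + 3/32 = 3/4
  P(P=1) = 1/16 + 5/32 + 1/32 = 1/4
Marginal P(Q) (column sums):
  P(Q=0) = 3/16 + 1/16 = 1/4
  P(Q=1) = 15/32 + 5/32 = 5/8
  P(Q=2) = 3/32 + 1/32 = 1/8

P and Q are independent iff P(P=i,Q=j) = P(P=i)·P(Q=j) for every cell.
  P(P=0)·P(Q=0) = 3/4 × 1/4 = 3/16 = P(P=0,Q=0) ✓
  P(P=0)·P(Q=1) = 3/4 × 5/8 = 15/32 = P(P=0,Q=1) ✓
  P(P=0)·P(Q=2) = 3/4 × 1/8 = 3/32 = P(P=0,Q=2) ✓
  P(P=1)·P(Q=0) = 1/4 × 1/4 = 1/16 = P(P=1,Q=0) ✓
  P(P=1)·P(Q=1) = 1/4 × 5/8 = 5/32 = P(P=1,Q=1) ✓
  P(P=1)·P(Q=2) = 1/4 × 1/8 = 1/32 = P(P=1,Q=2) ✓

Yes, P and Q are independent: every cell factors, so I(P;Q) = 0 bits.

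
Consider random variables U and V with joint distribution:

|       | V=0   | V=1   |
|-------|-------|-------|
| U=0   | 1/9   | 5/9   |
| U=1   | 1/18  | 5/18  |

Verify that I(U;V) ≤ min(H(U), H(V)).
Marginal P(U) (row sums):
  P(U=0) = 1/9 + 5/9 = 2/3
  P(U=1) = 1/18 + 5/18 = 1/3
Marginal P(V) (column sums):
  P(V=0) = 1/9 + 1/18 = 1/6
  P(V=1) = 5/9 + 5/18 = 5/6

H(U) = -[(2/3)·log₂(2/3) + (1/3)·log₂(1/3)]
  = 0.3900 + 0.5283
  = 0.9183 bits
H(V) = -[(1/6)·log₂(1/6) + (5/6)·log₂(5/6)]
  = 0.4308 + 0.2192
  = 0.6500 bits
H(U,V) = -[(1/9)·log₂(1/9) + (5/9)·log₂(5/9) + (1/18)·log₂(1/18) + (5/18)·log₂(5/18)]
  = 0.3522 + 0.4711 + 0.2317 + 0.5133
  = 1.5683 bits

I(U;V) = H(U) + H(V) - H(U,V)
  = 0.9183 + 0.6500 - 1.5683
  = 0.0000 bits

min(H(U), H(V)) = min(0.9183, 0.6500) = 0.6500 bits
Since 0.0000 ≤ 0.6500, the bound is satisfied ✓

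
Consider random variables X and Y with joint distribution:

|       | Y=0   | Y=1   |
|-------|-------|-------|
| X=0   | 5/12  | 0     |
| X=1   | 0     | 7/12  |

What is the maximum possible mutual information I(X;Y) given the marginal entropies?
The upper bound on mutual information is I(X;Y) ≤ min(H(X), H(Y)).

Marginal P(X) (row sums):
  P(X=0) = 5/12 + 0 = 5/12
  P(X=1) = 0 + 7/12 = 7/12
Marginal P(Y) (column sums):
  P(Y=0) = 5/12 + 0 = 5/12
  P(Y=1) = 0 + 7/12 = 7/12

H(X) = -[(5/12)·log₂(5/12) + (7/12)·log₂(7/12)]
  = 0.5263 + 0.4536
  = 0.9799 bits
H(Y) = -[(5/12)·log₂(5/12) + (7/12)·log₂(7/12)]
  = 0.5263 + 0.4536
  = 0.9799 bits

Maximum possible I(X;Y) = min(0.9799, 0.9799) = 0.9799 bits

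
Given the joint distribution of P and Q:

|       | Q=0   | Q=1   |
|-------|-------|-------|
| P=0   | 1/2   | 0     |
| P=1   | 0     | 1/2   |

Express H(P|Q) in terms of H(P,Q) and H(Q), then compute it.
H(P|Q) = H(P,Q) - H(Q)

Marginal P(Q) (column sums):
  P(Q=0) = 1/2 + 0 = 1/2
  P(Q=1) = 0 + 1/2 = 1/2

H(P,Q) = -[(1/2)·log₂(1/2) + (1/2)·log₂(1/2)]
  = 0.5000 + 0.5000
  = 1.0000 bits
H(Q) = -[(1/2)·log₂(1/2) + (1/2)·log₂(1/2)]
  = 0.5000 + 0.5000
  = 1.0000 bits

H(P|Q) = 1.0000 - 1.0000 = 0.0000 bits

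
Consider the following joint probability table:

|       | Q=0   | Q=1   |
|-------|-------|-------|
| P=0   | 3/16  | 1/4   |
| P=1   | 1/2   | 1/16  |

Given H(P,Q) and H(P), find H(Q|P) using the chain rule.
From the chain rule: H(P,Q) = H(P) + H(Q|P)
Therefore: H(Q|P) = H(P,Q) - H(P)

H(P,Q) = -[(3/16)·log₂(3/16) + (1/4)·log₂(1/4) + (1/2)·log₂(1/2) + (1/16)·log₂(1/16)]
  = 0.4528 + 0.5000 + 0.5000 + 0.2500
  = 1.7028 bits
Marginal P(P) (row sums):
  P(P=0) = 3/16 + 1/4 = 7/16
  P(P=1) = 1/2 + 1/16 = 9/16
H(P) = -[(7/16)·log₂(7/16) + (9/16)·log₂(9/16)]
  = 0.5218 + 0.4669
  = 0.9887 bits

H(Q|P) = 1.7028 - 0.9887 = 0.7141 bits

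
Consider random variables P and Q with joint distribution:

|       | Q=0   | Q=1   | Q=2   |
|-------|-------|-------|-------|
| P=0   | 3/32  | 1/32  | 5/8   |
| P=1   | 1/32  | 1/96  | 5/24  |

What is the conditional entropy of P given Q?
Marginal P(Q) (column sums):
  P(Q=0) = 3/32 + 1/32 = 1/8
  P(Q=1) = 1/32 + 1/96 = 1/24
  P(Q=2) = 5/8 + 5/24 = 5/6

H(P|Q) = -Σ P(P,Q)·log₂ P(P|Q), where P(P|Q) = P(P,Q) / P(Q)
  (P=0,Q=0): P(P|Q) = (3/32)/(1/8) = 3/4;  -(3/32)·log₂(3/4) = 0.0389
  (P=0,Q=1): P(P|Q) = (1/32)/(1/24) = 3/4;  -(1/32)·log₂(3/4) = 0.0130
  (P=0,Q=2): P(P|Q) = (5/8)/(5/6) = 3/4;  -(5/8)·log₂(3/4) = 0.2594
  (P=1,Q=0): P(P|Q) = (1/32)/(1/8) = 1/4;  -(1/32)·log₂(1/4) = 0.0625
  (P=1,Q=1): P(P|Q) = (1/96)/(1/24) = 1/4;  -(1/96)·log₂(1/4) = 0.0208
  (P=1,Q=2): P(P|Q) = (5/24)/(5/6) = 1/4;  -(5/24)·log₂(1/4) = 0.4167
H(P|Q) = 0.0389 + 0.0130 + 0.2594 + 0.0625 + 0.0208 + 0.4167
  = 0.8113 bits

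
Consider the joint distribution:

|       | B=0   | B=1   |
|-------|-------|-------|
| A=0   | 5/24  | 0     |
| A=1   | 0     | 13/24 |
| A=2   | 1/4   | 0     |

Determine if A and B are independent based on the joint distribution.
Marginal P(A) (row sums):
  P(A=0) = 5/24 + 0 = 5/24
  P(A=1) = 0 + 13/24 = 13/24
  P(A=2) = 1/4 + 0 = 1/4
Marginal P(B) (column sums):
  P(B=0) = 5/24 + 0 + 1/4 = 11/24
  P(B=1) = 0 + 13/24 + 0 = 13/24

A and B are independent iff P(A=i,B=j) = P(A=i)·P(B=j) for every cell.
  P(A=0)·P(B=0) = 5/24 × 11/24 = 55/576, but P(A=0,B=0) = 5/24 ✗

No, A and B are not independent. Quantitatively, I(A;B) > 0:

H(A) = -[(5/24)·log₂(5/24) + (13/24)·log₂(13/24) + (1/4)·log₂(1/4)]
  = 0.4715 + 0.4791 + 0.5000
  = 1.4506 bits
H(B) = -[(11/24)·log₂(11/24) + (13/24)·log₂(13/24)]
  = 0.5159 + 0.4791
  = 0.9950 bits
H(A,B) = -[(5/24)·log₂(5/24) + (13/24)·log₂(13/24) + (1/4)·log₂(1/4)]
  = 0.4715 + 0.4791 + 0.5000
  = 1.4506 bits
I(A;B) = H(A) + H(B) - H(A,B) = 1.4506 + 0.9950 - 1.4506 = 0.9950 bits > 0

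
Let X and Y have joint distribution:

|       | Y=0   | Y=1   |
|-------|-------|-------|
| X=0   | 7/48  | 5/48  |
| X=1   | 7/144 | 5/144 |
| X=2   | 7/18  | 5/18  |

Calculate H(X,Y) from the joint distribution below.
H(X,Y) = -Σ P(X,Y) log₂ P(X,Y), summed over the non-zero cells:
H(X,Y) = -[(7/48)·log₂(7/48) + (5/48)·log₂(5/48) + (7/144)·log₂(7/144) + (5/144)·log₂(5/144) + (7/18)·log₂(7/18) + (5/18)·log₂(5/18)]
  = 0.4051 + 0.3399 + 0.2121 + 0.1683 + 0.5299 + 0.5133
  = 2.1686 bits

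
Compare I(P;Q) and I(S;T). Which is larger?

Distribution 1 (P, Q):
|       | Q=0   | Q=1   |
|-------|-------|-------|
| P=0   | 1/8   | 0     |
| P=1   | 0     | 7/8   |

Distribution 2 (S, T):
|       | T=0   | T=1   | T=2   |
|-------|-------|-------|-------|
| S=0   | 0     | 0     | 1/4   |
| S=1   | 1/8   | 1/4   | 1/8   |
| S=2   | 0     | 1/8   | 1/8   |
Distribution 1 (P, Q):
Marginal P(P) (row sums):
  P(P=0) = 1/8 + 0 = 1/8
  P(P=1) = 0 + 7/8 = 7/8
Marginal P(Q) (column sums):
  P(Q=0) = 1/8 + 0 = 1/8
  P(Q=1) = 0 + 7/8 = 7/8

H(P) = -[(1/8)·log₂(1/8) + (7/8)·log₂(7/8)]
  = 0.3750 + 0.1686
  = 0.5436 bits
H(Q) = -[(1/8)·log₂(1/8) + (7/8)·log₂(7/8)]
  = 0.3750 + 0.1686
  = 0.5436 bits
H(P,Q) = -[(1/8)·log₂(1/8) + (7/8)·log₂(7/8)]
  = 0.3750 + 0.1686
  = 0.5436 bits

I(P;Q) = H(P) + H(Q) - H(P,Q)
  = 0.5436 + 0.5436 - 0.5436
  = 0.5436 bits

Distribution 2 (S, T):
Marginal P(S) (row sums):
  P(S=0) = 0 + 0 + 1/4 = 1/4
  P(S=1) = 1/8 + 1/4 + 1/8 = 1/2
  P(S=2) = 0 + 1/8 + 1/8 = 1/4
Marginal P(T) (column sums):
  P(T=0) = 0 + 1/8 + 0 = 1/8
  P(T=1) = 0 + 1/4 + 1/8 = 3/8
  P(T=2) = 1/4 + 1/8 + 1/8 = 1/2

H(S) = -[(1/4)·log₂(1/4) + (1/2)·log₂(1/2) + (1/4)·log₂(1/4)]
  = 0.5000 + 0.5000 + 0.5000
  = 1.5000 bits
H(T) = -[(1/8)·log₂(1/8) + (3/8)·log₂(3/8) + (1/2)·log₂(1/2)]
  = 0.3750 + 0.5306 + 0.5000
  = 1.4056 bits
H(S,T) = -[(1/4)·log₂(1/4) + (1/8)·log₂(1/8) + (1/4)·log₂(1/4) + (1/8)·log₂(1/8) + (1/8)·log₂(1/8) + (1/8)·log₂(1/8)]
  = 0.5000 + 0.3750 + 0.5000 + 0.3750 + 0.3750 + 0.3750
  = 2.5000 bits

I(S;T) = H(S) + H(T) - H(S,T)
  = 1.5000 + 1.4056 - 2.5000
  = 0.4056 bits

I(P;Q) = 0.5436 bits > I(S;T) = 0.4056 bits, so (P, Q) has the higher mutual information (stronger dependence).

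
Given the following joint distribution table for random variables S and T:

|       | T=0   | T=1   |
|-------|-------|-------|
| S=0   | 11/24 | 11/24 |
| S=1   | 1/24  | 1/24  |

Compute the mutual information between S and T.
Marginal P(S) (row sums):
  P(S=0) = 11/24 + 11/24 = 11/12
  P(S=1) = 1/24 + 1/24 = 1/12
Marginal P(T) (column sums):
  P(T=0) = 11/24 + 1/24 = 1/2
  P(T=1) = 11/24 + 1/24 = 1/2

H(S) = -[(11/12)·log₂(11/12) + (1/12)·log₂(1/12)]
  = 0.1151 + 0.2987
  = 0.4138 bits
H(T) = -[(1/2)·log₂(1/2) + (1/2)·log₂(1/2)]
  = 0.5000 + 0.5000
  = 1.0000 bits
H(S,T) = -[(11/24)·log₂(11/24) + (11/24)·log₂(11/24) + (1/24)·log₂(1/24) + (1/24)·log₂(1/24)]
  = 0.5159 + 0.5159 + 0.1910 + 0.1910
  = 1.4138 bits

I(S;T) = H(S) + H(T) - H(S,T)
  = 0.4138 + 1.0000 - 1.4138
  = 0.0000 bits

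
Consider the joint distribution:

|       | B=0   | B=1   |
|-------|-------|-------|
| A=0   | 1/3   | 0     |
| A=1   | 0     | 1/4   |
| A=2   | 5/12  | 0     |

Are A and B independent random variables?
Marginal P(A) (row sums):
  P(A=0) = 1/3 + 0 = 1/3
  P(A=1) = 0 + 1/4 = 1/4
  P(A=2) = 5/12 + 0 = 5/12
Marginal P(B) (column sums):
  P(B=0) = 1/3 + 0 + 5/12 = 3/4
  P(B=1) = 0 + 1/4 + 0 = 1/4

A and B are independent iff P(A=i,B=j) = P(A=i)·P(B=j) for every cell.
  P(A=0)·P(B=0) = 1/3 × 3/4 = 1/4, but P(A=0,B=0) = 1/3 ✗

No, A and B are not independent. Quantitatively, I(A;B) > 0:

H(A) = -[(1/3)·log₂(1/3) + (1/4)·log₂(1/4) + (5/12)·log₂(5/12)]
  = 0.5283 + 0.5000 + 0.5263
  = 1.5546 bits
H(B) = -[(3/4)·log₂(3/4) + (1/4)·log₂(1/4)]
  = 0.3113 + 0.5000
  = 0.8113 bits
H(A,B) = -[(1/3)·log₂(1/3) + (1/4)·log₂(1/4) + (5/12)·log₂(5/12)]
  = 0.5283 + 0.5000 + 0.5263
  = 1.5546 bits
I(A;B) = H(A) + H(B) - H(A,B) = 1.5546 + 0.8113 - 1.5546 = 0.8113 bits > 0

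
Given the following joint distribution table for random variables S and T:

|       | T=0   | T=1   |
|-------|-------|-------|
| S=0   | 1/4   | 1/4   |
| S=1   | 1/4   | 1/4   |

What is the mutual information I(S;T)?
Marginal P(S) (row sums):
  P(S=0) = 1/4 + 1/4 = 1/2
  P(S=1) = 1/4 + 1/4 = 1/2
Marginal P(T) (column sums):
  P(T=0) = 1/4 + 1/4 = 1/2
  P(T=1) = 1/4 + 1/4 = 1/2

H(S) = -[(1/2)·log₂(1/2) + (1/2)·log₂(1/2)]
  = 0.5000 + 0.5000
  = 1.0000 bits
H(T) = -[(1/2)·log₂(1/2) + (1/2)·log₂(1/2)]
  = 0.5000 + 0.5000
  = 1.0000 bits
H(S,T) = -[(1/4)·log₂(1/4) + (1/4)·log₂(1/4) + (1/4)·log₂(1/4) + (1/4)·log₂(1/4)]
  = 0.5000 + 0.5000 + 0.5000 + 0.5000
  = 2.0000 bits

I(S;T) = H(S) + H(T) - H(S,T)
  = 1.0000 + 1.0000 - 2.0000
  = 0.0000 bits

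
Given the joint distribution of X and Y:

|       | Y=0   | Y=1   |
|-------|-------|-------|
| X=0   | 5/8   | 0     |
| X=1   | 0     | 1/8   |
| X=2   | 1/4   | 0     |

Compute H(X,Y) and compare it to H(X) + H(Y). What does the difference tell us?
Marginal P(X) (row sums):
  P(X=0) = 5/8 + 0 = 5/8
  P(X=1) = 0 + 1/8 = 1/8
  P(X=2) = 1/4 + 0 = 1/4
Marginal P(Y) (column sums):
  P(Y=0) = 5/8 + 0 + 1/4 = 7/8
  P(Y=1) = 0 + 1/8 + 0 = 1/8

H(X,Y) = -[(5/8)·log₂(5/8) + (1/8)·log₂(1/8) + (1/4)·log₂(1/4)]
  = 0.4238 + 0.3750 + 0.5000
  = 1.2988 bits
H(X) = -[(5/8)·log₂(5/8) + (1/8)·log₂(1/8) + (1/4)·log₂(1/4)]
  = 0.4238 + 0.3750 + 0.5000
  = 1.2988 bits
H(Y) = -[(7/8)·log₂(7/8) + (1/8)·log₂(1/8)]
  = 0.1686 + 0.3750
  = 0.5436 bits

H(X) + H(Y) = 1.2988 + 0.5436 = 1.8424 bits
Difference: H(X) + H(Y) - H(X,Y) = 1.8424 - 1.2988 = 0.5436 bits = I(X;Y)

The difference is the mutual information; it is positive here, so X and Y are dependent (knowing one reduces uncertainty about the other by 0.5436 bits).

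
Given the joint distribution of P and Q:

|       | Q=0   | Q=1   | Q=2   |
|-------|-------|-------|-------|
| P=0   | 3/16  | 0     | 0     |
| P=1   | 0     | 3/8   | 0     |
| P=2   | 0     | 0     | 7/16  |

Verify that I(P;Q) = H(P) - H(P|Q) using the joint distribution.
Left side, from I(P;Q) = H(P) + H(Q) - H(P,Q):
Marginal P(P) (row sums):
  P(P=0) = 3/16 + 0 + 0 = 3/16
  P(P=1) = 0 + 3/8 + 0 = 3/8
  P(P=2) = 0 + 0 + 7/16 = 7/16
Marginal P(Q) (column sums):
  P(Q=0) = 3/16 + 0 + 0 = 3/16
  P(Q=1) = 0 + 3/8 + 0 = 3/8
  P(Q=2) = 0 + 0 + 7/16 = 7/16

H(P) = -[(3/16)·log₂(3/16) + (3/8)·log₂(3/8) + (7/16)·log₂(7/16)]
  = 0.4528 + 0.5306 + 0.5218
  = 1.5052 bits
H(Q) = -[(3/16)·log₂(3/16) + (3/8)·log₂(3/8) + (7/16)·log₂(7/16)]
  = 0.4528 + 0.5306 + 0.5218
  = 1.5052 bits
H(P,Q) = -[(3/16)·log₂(3/16) + (3/8)·log₂(3/8) + (7/16)·log₂(7/16)]
  = 0.4528 + 0.5306 + 0.5218
  = 1.5052 bits

I(P;Q) = H(P) + H(Q) - H(P,Q)
  = 1.5052 + 1.5052 - 1.5052
  = 1.5052 bits

Right side, with H(P|Q) computed directly from the conditional probabilities:
H(P|Q) = -Σ P(P,Q)·log₂ P(P|Q), where P(P|Q) = P(P,Q) / P(Q)
  (cells with P(P,Q) = 0 contribute 0)
  (P=0,Q=0): P(P|Q) = (3/16)/(3/16) = 1;  -(3/16)·log₂(1) = 0.0000
  (P=1,Q=1): P(P|Q) = (3/8)/(3/8) = 1;  -(3/8)·log₂(1) = 0.0000
  (P=2,Q=2): P(P|Q) = (7/16)/(7/16) = 1;  -(7/16)·log₂(1) = 0.0000
H(P|Q) = 0.0000 + 0.0000 + 0.0000
  = 0.0000 bits
H(P) - H(P|Q) = 1.5052 - 0.0000 = 1.5052 bits

Both sides equal 1.5052 bits, so I(P;Q) = H(P) - H(P|Q) ✓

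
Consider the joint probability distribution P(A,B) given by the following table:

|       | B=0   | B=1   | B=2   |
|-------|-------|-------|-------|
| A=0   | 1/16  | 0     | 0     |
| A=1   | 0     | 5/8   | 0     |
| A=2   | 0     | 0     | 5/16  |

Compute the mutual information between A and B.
Marginal P(A) (row sums):
  P(A=0) = 1/16 + 0 + 0 = 1/16
  P(A=1) = 0 + 5/8 + 0 = 5/8
  P(A=2) = 0 + 0 + 5/16 = 5/16
Marginal P(B) (column sums):
  P(B=0) = 1/16 + 0 + 0 = 1/16
  P(B=1) = 0 + 5/8 + 0 = 5/8
  P(B=2) = 0 + 0 + 5/16 = 5/16

H(A) = -[(1/16)·log₂(1/16) + (5/8)·log₂(5/8) + (5/16)·log₂(5/16)]
  = 0.2500 + 0.4238 + 0.5244
  = 1.1982 bits
H(B) = -[(1/16)·log₂(1/16) + (5/8)·log₂(5/8) + (5/16)·log₂(5/16)]
  = 0.2500 + 0.4238 + 0.5244
  = 1.1982 bits
H(A,B) = -[(1/16)·log₂(1/16) + (5/8)·log₂(5/8) + (5/16)·log₂(5/16)]
  = 0.2500 + 0.4238 + 0.5244
  = 1.1982 bits

I(A;B) = H(A) + H(B) - H(A,B)
  = 1.1982 + 1.1982 - 1.1982
  = 1.1982 bits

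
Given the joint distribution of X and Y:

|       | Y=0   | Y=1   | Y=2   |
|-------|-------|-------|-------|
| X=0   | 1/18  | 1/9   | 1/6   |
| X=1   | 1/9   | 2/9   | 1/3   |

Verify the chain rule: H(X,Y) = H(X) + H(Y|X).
Left side:
H(X,Y) = -[(1/18)·log₂(1/18) + (1/9)·log₂(1/9) + (1/6)·log₂(1/6) + (1/9)·log₂(1/9) + (2/9)·log₂(2/9) + (1/3)·log₂(1/3)]
  = 0.2317 + 0.3522 + 0.4308 + 0.3522 + 0.4822 + 0.5283
  = 2.3774 bits

Right side:
Marginal P(X) (row sums):
  P(X=0) = 1/18 + 1/9 + 1/6 = 1/3
  P(X=1) = 1/9 + 2/9 + 1/3 = 2/3
H(X) = -[(1/3)·log₂(1/3) + (2/3)·log₂(2/3)]
  = 0.5283 + 0.3900
  = 0.9183 bits
H(Y|X) = -Σ P(X,Y)·log₂ P(Y|X), where P(Y|X) = P(X,Y) / P(X)
  (X=0,Y=0): P(Y|X) = (1/18)/(1/3) = 1/6;  -(1/18)·log₂(1/6) = 0.1436
  (X=0,Y=1): P(Y|X) = (1/9)/(1/3) = 1/3;  -(1/9)·log₂(1/3) = 0.1761
  (X=0,Y=2): P(Y|X) = (1/6)/(1/3) = 1/2;  -(1/6)·log₂(1/2) = 0.1667
  (X=1,Y=0): P(Y|X) = (1/9)/(2/3) = 1/6;  -(1/9)·log₂(1/6) = 0.2872
  (X=1,Y=1): P(Y|X) = (2/9)/(2/3) = 1/3;  -(2/9)·log₂(1/3) = 0.3522
  (X=1,Y=2): P(Y|X) = (1/3)/(2/3) = 1/2;  -(1/3)·log₂(1/2) = 0.3333
H(Y|X) = 0.1436 + 0.1761 + 0.1667 + 0.2872 + 0.3522 + 0.3333
  = 1.4591 bits
H(X) + H(Y|X) = 0.9183 + 1.4591 = 2.3774 bits

Both sides equal 2.3774 bits, so the chain rule holds ✓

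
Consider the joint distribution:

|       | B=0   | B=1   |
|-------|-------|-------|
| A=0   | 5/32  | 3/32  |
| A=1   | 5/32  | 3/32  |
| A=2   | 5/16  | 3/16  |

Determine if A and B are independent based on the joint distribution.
Marginal P(A) (row sums):
  P(A=0) = 5/32 + 3/32 = 1/4
  P(A=1) = 5/32 + 3/32 = 1/4
  P(A=2) = 5/16 + 3/16 = 1/2
Marginal P(B) (column sums):
  P(B=0) = 5/32 + 5/32 + 5/16 = 5/8
  P(B=1) = 3/32 + 3/32 + 3/16 = 3/8

A and B are independent iff P(A=i,B=j) = P(A=i)·P(B=j) for every cell.
  P(A=0)·P(B=0) = 1/4 × 5/8 = 5/32 = P(A=0,B=0) ✓
  P(A=0)·P(B=1) = 1/4 × 3/8 = 3/32 = P(A=0,B=1) ✓
  P(A=1)·P(B=0) = 1/4 × 5/8 = 5/32 = P(A=1,B=0) ✓
  P(A=1)·P(B=1) = 1/4 × 3/8 = 3/32 = P(A=1,B=1) ✓
  P(A=2)·P(B=0) = 1/2 × 5/8 = 5/16 = P(A=2,B=0) ✓
  P(A=2)·P(B=1) = 1/2 × 3/8 = 3/16 = P(A=2,B=1) ✓

Yes, A and B are independent: every cell factors, so I(A;B) = 0 bits.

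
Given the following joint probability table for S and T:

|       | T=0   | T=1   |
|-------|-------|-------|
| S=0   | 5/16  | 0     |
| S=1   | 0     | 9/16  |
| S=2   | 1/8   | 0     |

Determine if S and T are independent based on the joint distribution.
Marginal P(S) (row sums):
  P(S=0) = 5/16 + 0 = 5/16
  P(S=1) = 0 + 9/16 = 9/16
  P(S=2) = 1/8 + 0 = 1/8
Marginal P(T) (column sums):
  P(T=0) = 5/16 + 0 + 1/8 = 7/16
  P(T=1) = 0 + 9/16 + 0 = 9/16

S and T are independent iff P(S=i,T=j) = P(S=i)·P(T=j) for every cell.
  P(S=0)·P(T=0) = 5/16 × 7/16 = 35/256, but P(S=0,T=0) = 5/16 ✗

No, S and T are not independent. Quantitatively, I(S;T) > 0:

H(S) = -[(5/16)·log₂(5/16) + (9/16)·log₂(9/16) + (1/8)·log₂(1/8)]
  = 0.5244 + 0.4669 + 0.3750
  = 1.3663 bits
H(T) = -[(7/16)·log₂(7/16) + (9/16)·log₂(9/16)]
  = 0.5218 + 0.4669
  = 0.9887 bits
H(S,T) = -[(5/16)·log₂(5/16) + (9/16)·log₂(9/16) + (1/8)·log₂(1/8)]
  = 0.5244 + 0.4669 + 0.3750
  = 1.3663 bits
I(S;T) = H(S) + H(T) - H(S,T) = 1.3663 + 0.9887 - 1.3663 = 0.9887 bits > 0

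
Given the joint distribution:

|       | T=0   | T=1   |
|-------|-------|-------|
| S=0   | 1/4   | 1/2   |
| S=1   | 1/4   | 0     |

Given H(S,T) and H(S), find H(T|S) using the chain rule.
From the chain rule: H(S,T) = H(S) + H(T|S)
Therefore: H(T|S) = H(S,T) - H(S)

H(S,T) = -[(1/4)·log₂(1/4) + (1/2)·log₂(1/2) + (1/4)·log₂(1/4)]
  = 0.5000 + 0.5000 + 0.5000
  = 1.5000 bits
Marginal P(S) (row sums):
  P(S=0) = 1/4 + 1/2 = 3/4
  P(S=1) = 1/4 + 0 = 1/4
H(S) = -[(3/4)·log₂(3/4) + (1/4)·log₂(1/4)]
  = 0.3113 + 0.5000
  = 0.8113 bits

H(T|S) = 1.5000 - 0.8113 = 0.6887 bits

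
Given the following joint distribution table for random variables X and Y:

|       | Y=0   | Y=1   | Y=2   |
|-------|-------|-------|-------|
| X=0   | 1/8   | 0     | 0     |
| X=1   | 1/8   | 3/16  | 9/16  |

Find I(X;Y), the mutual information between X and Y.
Marginal P(X) (row sums):
  P(X=0) = 1/8 + 0 + 0 = 1/8
  P(X=1) = 1/8 + 3/16 + 9/16 = 7/8
Marginal P(Y) (column sums):
  P(Y=0) = 1/8 + 1/8 = 1/4
  P(Y=1) = 0 + 3/16 = 3/16
  P(Y=2) = 0 + 9/16 = 9/16

H(X) = -[(1/8)·log₂(1/8) + (7/8)·log₂(7/8)]
  = 0.3750 + 0.1686
  = 0.5436 bits
H(Y) = -[(1/4)·log₂(1/4) + (3/16)·log₂(3/16) + (9/16)·log₂(9/16)]
  = 0.5000 + 0.4528 + 0.4669
  = 1.4197 bits
H(X,Y) = -[(1/8)·log₂(1/8) + (1/8)·log₂(1/8) + (3/16)·log₂(3/16) + (9/16)·log₂(9/16)]
  = 0.3750 + 0.3750 + 0.4528 + 0.4669
  = 1.6697 bits

I(X;Y) = H(X) + H(Y) - H(X,Y)
  = 0.5436 + 1.4197 - 1.6697
  = 0.2936 bits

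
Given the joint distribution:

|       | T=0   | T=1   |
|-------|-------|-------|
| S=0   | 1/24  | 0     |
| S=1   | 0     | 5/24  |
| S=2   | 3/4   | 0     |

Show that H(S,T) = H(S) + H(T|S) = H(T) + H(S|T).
Marginal P(S) (row sums):
  P(S=0) = 1/24 + 0 = 1/24
  P(S=1) = 0 + 5/24 = 5/24
  P(S=2) = 3/4 + 0 = 3/4
Marginal P(T) (column sums):
  P(T=0) = 1/24 + 0 + 3/4 = 19/24
  P(T=1) = 0 + 5/24 + 0 = 5/24

Decomposition 1: H(S) + H(T|S)
H(S) = -[(1/24)·log₂(1/24) + (5/24)·log₂(5/24) + (3/4)·log₂(3/4)]
  = 0.1910 + 0.4715 + 0.3113
  = 0.9738 bits
H(T|S) = -Σ P(S,T)·log₂ P(T|S), where P(T|S) = P(S,T) / P(S)
  (cells with P(S,T) = 0 contribute 0)
  (S=0,T=0): P(T|S) = (1/24)/(1/24) = 1;  -(1/24)·log₂(1) = 0.0000
  (S=1,T=1): P(T|S) = (5/24)/(5/24) = 1;  -(5/24)·log₂(1) = 0.0000
  (S=2,T=0): P(T|S) = (3/4)/(3/4) = 1;  -(3/4)·log₂(1) = 0.0000
H(T|S) = 0.0000 + 0.0000 + 0.0000
  = 0.0000 bits
H(S) + H(T|S) = 0.9738 + 0.0000 = 0.9738 bits

Decomposition 2: H(T) + H(S|T)
H(T) = -[(19/24)·log₂(19/24) + (5/24)·log₂(5/24)]
  = 0.2668 + 0.4715
  = 0.7383 bits
H(S|T) = -Σ P(S,T)·log₂ P(S|T), where P(S|T) = P(S,T) / P(T)
  (cells with P(S,T) = 0 contribute 0)
  (S=0,T=0): P(S|T) = (1/24)/(19/24) = 1/19;  -(1/24)·log₂(1/19) = 0.1770
  (S=1,T=1): P(S|T) = (5/24)/(5/24) = 1;  -(5/24)·log₂(1) = 0.0000
  (S=2,T=0): P(S|T) = (3/4)/(19/24) = 18/19;  -(3/4)·log₂(18/19) = 0.0585
H(S|T) = 0.1770 + 0.0000 + 0.0585
  = 0.2355 bits
H(T) + H(S|T) = 0.7383 + 0.2355 = 0.9738 bits

Direct computation of the joint entropy:
H(S,T) = -[(1/24)·log₂(1/24) + (5/24)·log₂(5/24) + (3/4)·log₂(3/4)]
  = 0.1910 + 0.4715 + 0.3113
  = 0.9738 bits

All three agree: H(S,T) = 0.9738 bits ✓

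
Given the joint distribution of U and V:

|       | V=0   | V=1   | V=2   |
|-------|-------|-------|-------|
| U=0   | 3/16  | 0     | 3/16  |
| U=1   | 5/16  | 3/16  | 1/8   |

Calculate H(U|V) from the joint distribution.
Marginal P(V) (column sums):
  P(V=0) = 3/16 + 5/16 = 1/2
  P(V=1) = 0 + 3/16 = 3/16
  P(V=2) = 3/16 + 1/8 = 5/16

H(U|V) = -Σ P(U,V)·log₂ P(U|V), where P(U|V) = P(U,V) / P(V)
  (cells with P(U,V) = 0 contribute 0)
  (U=0,V=0): P(U|V) = (3/16)/(1/2) = 3/8;  -(3/16)·log₂(3/8) = 0.2653
  (U=0,V=2): P(U|V) = (3/16)/(5/16) = 3/5;  -(3/16)·log₂(3/5) = 0.1382
  (U=1,V=0): P(U|V) = (5/16)/(1/2) = 5/8;  -(5/16)·log₂(5/8) = 0.2119
  (U=1,V=1): P(U|V) = (3/16)/(3/16) = 1;  -(3/16)·log₂(1) = 0.0000
  (U=1,V=2): P(U|V) = (1/8)/(5/16) = 2/5;  -(1/8)·log₂(2/5) = 0.1652
H(U|V) = 0.2653 + 0.1382 + 0.2119 + 0.0000 + 0.1652
  = 0.7806 bits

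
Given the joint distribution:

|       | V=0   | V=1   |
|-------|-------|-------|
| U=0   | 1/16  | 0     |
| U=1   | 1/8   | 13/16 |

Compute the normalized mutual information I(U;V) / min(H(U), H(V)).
Marginal P(U) (row sums):
  P(U=0) = 1/16 + 0 = 1/16
  P(U=1) = 1/8 + 13/16 = 15/16
Marginal P(V) (column sums):
  P(V=0) = 1/16 + 1/8 = 3/16
  P(V=1) = 0 + 13/16 = 13/16

H(U) = -[(1/16)·log₂(1/16) + (15/16)·log₂(15/16)]
  = 0.2500 + 0.0873
  = 0.3373 bits
H(V) = -[(3/16)·log₂(3/16) + (13/16)·log₂(13/16)]
  = 0.4528 + 0.2434
  = 0.6962 bits
H(U,V) = -[(1/16)·log₂(1/16) + (1/8)·log₂(1/8) + (13/16)·log₂(13/16)]
  = 0.2500 + 0.3750 + 0.2434
  = 0.8684 bits

I(U;V) = H(U) + H(V) - H(U,V)
  = 0.3373 + 0.6962 - 0.8684
  = 0.1651 bits

min(H(U), H(V)) = min(0.3373, 0.6962) = 0.3373 bits
Normalized MI = 0.1651 / 0.3373 = 0.4895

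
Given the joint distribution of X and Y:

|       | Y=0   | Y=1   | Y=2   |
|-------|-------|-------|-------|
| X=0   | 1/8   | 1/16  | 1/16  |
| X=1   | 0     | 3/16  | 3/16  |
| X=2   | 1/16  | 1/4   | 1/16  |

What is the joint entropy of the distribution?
H(X,Y) = -Σ P(X,Y) log₂ P(X,Y), summed over the non-zero cells:
H(X,Y) = -[(1/8)·log₂(1/8) + (1/16)·log₂(1/16) + (1/16)·log₂(1/16) + (3/16)·log₂(3/16) + (3/16)·log₂(3/16) + (1/16)·log₂(1/16) + (1/4)·log₂(1/4) + (1/16)·log₂(1/16)]
  = 0.3750 + 0.2500 + 0.2500 + 0.4528 + 0.4528 + 0.2500 + 0.5000 + 0.2500
  = 2.7806 bits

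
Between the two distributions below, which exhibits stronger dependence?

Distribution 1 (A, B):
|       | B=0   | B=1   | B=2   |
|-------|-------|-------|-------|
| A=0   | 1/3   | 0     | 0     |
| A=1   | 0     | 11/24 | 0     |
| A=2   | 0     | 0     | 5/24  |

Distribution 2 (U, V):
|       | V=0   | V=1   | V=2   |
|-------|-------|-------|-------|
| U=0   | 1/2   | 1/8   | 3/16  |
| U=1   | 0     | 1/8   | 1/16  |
Distribution 1 (A, B):
Marginal P(A) (row sums):
  P(A=0) = 1/3 + 0 + 0 = 1/3
  P(A=1) = 0 + 11/24 + 0 = 11/24
  P(A=2) = 0 + 0 + 5/24 = 5/24
Marginal P(B) (column sums):
  P(B=0) = 1/3 + 0 + 0 = 1/3
  P(B=1) = 0 + 11/24 + 0 = 11/24
  P(B=2) = 0 + 0 + 5/24 = 5/24

H(A) = -[(1/3)·log₂(1/3) + (11/24)·log₂(11/24) + (5/24)·log₂(5/24)]
  = 0.5283 + 0.5159 + 0.4715
  = 1.5157 bits
H(B) = -[(1/3)·log₂(1/3) + (11/24)·log₂(11/24) + (5/24)·log₂(5/24)]
  = 0.5283 + 0.5159 + 0.4715
  = 1.5157 bits
H(A,B) = -[(1/3)·log₂(1/3) + (11/24)·log₂(11/24) + (5/24)·log₂(5/24)]
  = 0.5283 + 0.5159 + 0.4715
  = 1.5157 bits

I(A;B) = H(A) + H(B) - H(A,B)
  = 1.5157 + 1.5157 - 1.5157
  = 1.5157 bits

Distribution 2 (U, V):
Marginal P(U) (row sums):
  P(U=0) = 1/2 + 1/8 + 3/16 = 13/16
  P(U=1) = 0 + 1/8 + 1/16 = 3/16
Marginal P(V) (column sums):
  P(V=0) = 1/2 + 0 = 1/2
  P(V=1) = 1/8 + 1/8 = 1/4
  P(V=2) = 3/16 + 1/16 = 1/4

H(U) = -[(13/16)·log₂(13/16) + (3/16)·log₂(3/16)]
  = 0.2434 + 0.4528
  = 0.6962 bits
H(V) = -[(1/2)·log₂(1/2) + (1/4)·log₂(1/4) + (1/4)·log₂(1/4)]
  = 0.5000 + 0.5000 + 0.5000
  = 1.5000 bits
H(U,V) = -[(1/2)·log₂(1/2) + (1/8)·log₂(1/8) + (3/16)·log₂(3/16) + (1/8)·log₂(1/8) + (1/16)·log₂(1/16)]
  = 0.5000 + 0.3750 + 0.4528 + 0.3750 + 0.2500
  = 1.9528 bits

I(U;V) = H(U) + H(V) - H(U,V)
  = 0.6962 + 1.5000 - 1.9528
  = 0.2434 bits

I(A;B) = 1.5157 bits > I(U;V) = 0.2434 bits, so (A, B) has the higher mutual information (stronger dependence).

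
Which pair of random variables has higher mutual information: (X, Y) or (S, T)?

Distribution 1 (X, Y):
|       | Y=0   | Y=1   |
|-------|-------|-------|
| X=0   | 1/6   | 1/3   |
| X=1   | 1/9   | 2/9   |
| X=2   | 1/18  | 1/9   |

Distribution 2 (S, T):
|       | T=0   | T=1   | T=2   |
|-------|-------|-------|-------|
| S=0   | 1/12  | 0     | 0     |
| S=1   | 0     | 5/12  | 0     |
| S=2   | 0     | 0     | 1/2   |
Distribution 1 (X, Y):
Marginal P(X) (row sums):
  P(X=0) = 1/6 + 1/3 = 1/2
  P(X=1) = 1/9 + 2/9 = 1/3
  P(X=2) = 1/18 + 1/9 = 1/6
Marginal P(Y) (column sums):
  P(Y=0) = 1/6 + 1/9 + 1/18 = 1/3
  P(Y=1) = 1/3 + 2/9 + 1/9 = 2/3

H(X) = -[(1/2)·log₂(1/2) + (1/3)·log₂(1/3) + (1/6)·log₂(1/6)]
  = 0.5000 + 0.5283 + 0.4308
  = 1.4591 bits
H(Y) = -[(1/3)·log₂(1/3) + (2/3)·log₂(2/3)]
  = 0.5283 + 0.3900
  = 0.9183 bits
H(X,Y) = -[(1/6)·log₂(1/6) + (1/3)·log₂(1/3) + (1/9)·log₂(1/9) + (2/9)·log₂(2/9) + (1/18)·log₂(1/18) + (1/9)·log₂(1/9)]
  = 0.4308 + 0.5283 + 0.3522 + 0.4822 + 0.2317 + 0.3522
  = 2.3774 bits

I(X;Y) = H(X) + H(Y) - H(X,Y)
  = 1.4591 + 0.9183 - 2.3774
  = 0.0000 bits

Distribution 2 (S, T):
Marginal P(S) (row sums):
  P(S=0) = 1/12 + 0 + 0 = 1/12
  P(S=1) = 0 + 5/12 + 0 = 5/12
  P(S=2) = 0 + 0 + 1/2 = 1/2
Marginal P(T) (column sums):
  P(T=0) = 1/12 + 0 + 0 = 1/12
  P(T=1) = 0 + 5/12 + 0 = 5/12
  P(T=2) = 0 + 0 + 1/2 = 1/2

H(S) = -[(1/12)·log₂(1/12) + (5/12)·log₂(5/12) + (1/2)·log₂(1/2)]
  = 0.2987 + 0.5263 + 0.5000
  = 1.3250 bits
H(T) = -[(1/12)·log₂(1/12) + (5/12)·log₂(5/12) + (1/2)·log₂(1/2)]
  = 0.2987 + 0.5263 + 0.5000
  = 1.3250 bits
H(S,T) = -[(1/12)·log₂(1/12) + (5/12)·log₂(5/12) + (1/2)·log₂(1/2)]
  = 0.2987 + 0.5263 + 0.5000
  = 1.3250 bits

I(S;T) = H(S) + H(T) - H(S,T)
  = 1.3250 + 1.3250 - 1.3250
  = 1.3250 bits

I(S;T) = 1.3250 bits > I(X;Y) = 0.0000 bits, so (S, T) has the higher mutual information (stronger dependence).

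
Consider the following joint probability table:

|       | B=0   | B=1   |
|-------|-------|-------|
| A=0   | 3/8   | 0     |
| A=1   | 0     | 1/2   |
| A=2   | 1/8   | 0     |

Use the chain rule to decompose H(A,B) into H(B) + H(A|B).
By the chain rule: H(A,B) = H(B) + H(A|B)

Marginal P(B) (column sums):
  P(B=0) = 3/8 + 0 + 1/8 = 1/2
  P(B=1) = 0 + 1/2 + 0 = 1/2
H(B) = -[(1/2)·log₂(1/2) + (1/2)·log₂(1/2)]
  = 0.5000 + 0.5000
  = 1.0000 bits
H(A|B) = -Σ P(A,B)·log₂ P(A|B), where P(A|B) = P(A,B) / P(B)
  (cells with P(A,B) = 0 contribute 0)
  (A=0,B=0): P(A|B) = (3/8)/(1/2) = 3/4;  -(3/8)·log₂(3/4) = 0.1556
  (A=1,B=1): P(A|B) = (1/2)/(1/2) = 1;  -(1/2)·log₂(1) = 0.0000
  (A=2,B=0): P(A|B) = (1/8)/(1/2) = 1/4;  -(1/8)·log₂(1/4) = 0.2500
H(A|B) = 0.1556 + 0.0000 + 0.2500
  = 0.4056 bits

H(A,B) = H(B) + H(A|B) = 1.0000 + 0.4056 = 1.4056 bits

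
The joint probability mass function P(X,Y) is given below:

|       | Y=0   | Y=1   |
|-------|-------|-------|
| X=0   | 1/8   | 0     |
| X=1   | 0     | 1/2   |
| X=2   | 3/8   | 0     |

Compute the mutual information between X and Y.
Marginal P(X) (row sums):
  P(X=0) = 1/8 + 0 = 1/8
  P(X=1) = 0 + 1/2 = 1/2
  P(X=2) = 3/8 + 0 = 3/8
Marginal P(Y) (column sums):
  P(Y=0) = 1/8 + 0 + 3/8 = 1/2
  P(Y=1) = 0 + 1/2 + 0 = 1/2

H(X) = -[(1/8)·log₂(1/8) + (1/2)·log₂(1/2) + (3/8)·log₂(3/8)]
  = 0.3750 + 0.5000 + 0.5306
  = 1.4056 bits
H(Y) = -[(1/2)·log₂(1/2) + (1/2)·log₂(1/2)]
  = 0.5000 + 0.5000
  = 1.0000 bits
H(X,Y) = -[(1/8)·log₂(1/8) + (1/2)·log₂(1/2) + (3/8)·log₂(3/8)]
  = 0.3750 + 0.5000 + 0.5306
  = 1.4056 bits

I(X;Y) = H(X) + H(Y) - H(X,Y)
  = 1.4056 + 1.0000 - 1.4056
  = 1.0000 bits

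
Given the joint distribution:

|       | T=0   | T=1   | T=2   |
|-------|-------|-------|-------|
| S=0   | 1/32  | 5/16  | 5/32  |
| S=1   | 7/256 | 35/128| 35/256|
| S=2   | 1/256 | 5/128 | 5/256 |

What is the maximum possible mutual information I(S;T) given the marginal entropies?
The upper bound on mutual information is I(S;T) ≤ min(H(S), H(T)).

Marginal P(S) (row sums):
  P(S=0) = 1/32 + 5/16 + 5/32 = 1/2
  P(S=1) = 7/256 + 35/128 + 35/256 = 7/16
  P(S=2) = 1/256 + 5/128 + 5/256 = 1/16
Marginal P(T) (column sums):
  P(T=0) = 1/32 + 7/256 + 1/256 = 1/16
  P(T=1) = 5/16 + 35/128 + 5/128 = 5/8
  P(T=2) = 5/32 + 35/256 + 5/256 = 5/16

H(S) = -[(1/2)·log₂(1/2) + (7/16)·log₂(7/16) + (1/16)·log₂(1/16)]
  = 0.5000 + 0.5218 + 0.2500
  = 1.2718 bits
H(T) = -[(1/16)·log₂(1/16) + (5/8)·log₂(5/8) + (5/16)·log₂(5/16)]
  = 0.2500 + 0.4238 + 0.5244
  = 1.1982 bits

Maximum possible I(S;T) = min(1.2718, 1.1982) = 1.1982 bits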